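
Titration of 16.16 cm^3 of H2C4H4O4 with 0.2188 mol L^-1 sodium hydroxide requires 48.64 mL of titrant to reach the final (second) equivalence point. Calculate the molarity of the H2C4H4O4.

n(NaOH) = 0.2188 x 0.04864 = 0.01064 mol.
At the final (second) equivalence point, 2 mol OH^- react per mol H2C4H4O4, so n(H2C4H4O4) = 0.01064 / 2 = 0.005321 mol.
[H2C4H4O4] = 0.005321 / 0.01616 L = 0.329 M.

0.329 M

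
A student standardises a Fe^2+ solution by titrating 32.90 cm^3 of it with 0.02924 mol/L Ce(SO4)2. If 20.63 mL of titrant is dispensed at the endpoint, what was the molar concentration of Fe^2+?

n(Ce(SO4)2) = 0.02924 x 0.02063 = 0.0006032 mol.
From the balanced equation, 1 mol Ce(SO4)2 reacts with 1 mol Fe^2+, so n(Fe^2+) = 0.0006032 x 1/1 = 0.0006032 mol.
[Fe^2+] = 0.0006032 / 0.03290 L = 0.0183 M.

0.0183 M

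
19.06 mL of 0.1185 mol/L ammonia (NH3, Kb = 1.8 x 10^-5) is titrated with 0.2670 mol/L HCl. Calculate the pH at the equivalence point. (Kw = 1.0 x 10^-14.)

n(NH3) = 0.1185 x 0.01906 = 0.002259 mol; V(HCl) at equivalence = 0.002259/0.2670 = 0.008459 L.
At equivalence the base is fully converted to NH4+; total volume = 0.02752 L, so [NH4+] = 0.002259/0.02752 = 0.08207 M.
Ka(NH4+) = Kw/Kb = 1.0e-14 / 1.8 x 10^-5 = 5.56e-10.
[H^+] = sqrt(Ka x [NH4+]) = sqrt(5.56e-10 x 0.08207) = 6.75e-6 M.
pH = -log(6.75e-6) = 5.17.

5.17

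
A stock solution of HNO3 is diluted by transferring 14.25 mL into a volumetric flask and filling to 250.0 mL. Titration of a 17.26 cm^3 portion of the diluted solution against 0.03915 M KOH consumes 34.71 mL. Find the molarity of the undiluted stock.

1.38 M

n(KOH) = 0.03915 x 0.03471 = 0.001359 mol.
n(HNO3) in the aliquot = 0.001359 mol.
[diluted HNO3] = 0.001359 / 0.01726 = 0.07873 M.
Dilution factor = 250.0/14.25 = 17.54, so [stock] = 0.07873 x 17.54 = 1.38 M.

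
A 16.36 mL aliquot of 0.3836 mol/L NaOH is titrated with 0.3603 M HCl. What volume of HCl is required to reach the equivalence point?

17.4 mL

n(NaOH) = 0.3836 mol/L x 0.01636 L = 0.006276 mol.
At equivalence n(HCl) = n(NaOH) = 0.006276 mol.
V(HCl) = 0.006276 / 0.3603 = 0.01742 L = 17.4 mL.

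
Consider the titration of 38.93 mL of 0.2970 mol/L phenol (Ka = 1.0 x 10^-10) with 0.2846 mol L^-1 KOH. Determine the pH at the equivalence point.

11.58

n(C6H5OH) = 0.2970 x 0.03893 = 0.01156 mol; V(KOH) at equivalence = 0.01156/0.2846 = 0.04063 L.
At equivalence all the acid is converted to C6H5O-; total volume = 0.03893 + 0.04063 = 0.07956 L, so [C6H5O-] = 0.01156/0.07956 = 0.1453 M.
Kb = Kw/Ka = 1.0e-14 / 1.0 x 10^-10 = 0.000100.
[OH^-] = sqrt(Kb x [C6H5O-]) = sqrt(0.000100 x 0.1453) = 0.00381 M.
pOH = 2.42, so pH = 14.00 - 2.42 = 11.58.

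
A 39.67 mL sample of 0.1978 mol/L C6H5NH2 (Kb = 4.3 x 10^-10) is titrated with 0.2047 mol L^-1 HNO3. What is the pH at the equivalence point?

2.82

n(C6H5NH2) = 0.1978 x 0.03967 = 0.007847 mol; V(HNO3) at equivalence = 0.007847/0.2047 = 0.03833 L.
At equivalence the base is fully converted to C6H5NH3+; total volume = 0.07800 L, so [C6H5NH3+] = 0.007847/0.07800 = 0.1006 M.
Ka(C6H5NH3+) = Kw/Kb = 1.0e-14 / 4.3 x 10^-10 = 2.33e-5.
[H^+] = sqrt(Ka x [C6H5NH3+]) = sqrt(2.33e-5 x 0.1006) = 0.00153 M.
pH = -log(0.00153) = 2.82.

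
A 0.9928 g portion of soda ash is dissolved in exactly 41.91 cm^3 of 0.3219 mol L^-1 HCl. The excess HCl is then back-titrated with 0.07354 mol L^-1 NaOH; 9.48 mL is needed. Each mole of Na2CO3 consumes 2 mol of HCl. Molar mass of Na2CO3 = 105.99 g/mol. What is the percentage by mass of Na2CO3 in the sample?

Total n(HCl) added = 0.3219 x 0.04191 = 0.01349 mol.
n(NaOH) used = 0.07354 x 0.009480 = 0.0006972 mol, which equals the excess n(HCl).
So n(HCl) consumed by the sample = 0.01349 - 0.0006972 = 0.01279 mol.
n(Na2CO3) = 0.01279 / 2 = 0.006397 mol.
mass Na2CO3 = 0.006397 x 105.99 = 0.6780 g, so %Na2CO3 = 0.6780/0.9928 x 100 = 68.3%.

68.3%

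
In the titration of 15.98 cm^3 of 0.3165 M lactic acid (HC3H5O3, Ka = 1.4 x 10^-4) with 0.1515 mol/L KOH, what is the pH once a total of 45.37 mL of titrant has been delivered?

12.47

n(acid) = 0.3165 x 0.01598 = 0.005058 mol; n(KOH) added = 0.1515 x 0.04537 = 0.006874 mol.
Base is in excess by 0.006874 - 0.005058 = 0.001816 mol in a total volume of 0.06135 L.
[OH^-] = 0.001816/0.06135 = 0.02960 M, so pOH = 1.53 and pH = 14.00 - 1.53 = 12.47.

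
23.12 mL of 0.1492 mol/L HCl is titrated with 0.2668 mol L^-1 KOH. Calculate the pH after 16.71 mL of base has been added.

12.40

n(acid) = 0.1492 x 0.02312 = 0.003450 mol; n(KOH) added = 0.2668 x 0.01671 = 0.004458 mol.
Base is in excess by 0.004458 - 0.003450 = 0.001009 mol in a total volume of 0.03983 L.
[OH^-] = 0.001009/0.03983 = 0.02533 M, so pOH = 1.60 and pH = 14.00 - 1.60 = 12.40.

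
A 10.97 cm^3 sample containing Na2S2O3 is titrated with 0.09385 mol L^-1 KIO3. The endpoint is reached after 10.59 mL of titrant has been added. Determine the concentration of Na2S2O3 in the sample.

0.544 M

n(KIO3) = 0.09385 x 0.01059 = 0.0009939 mol.
From the balanced equation, 1 mol KIO3 reacts with 6 mol Na2S2O3, so n(Na2S2O3) = 0.0009939 x 6/1 = 0.005963 mol.
[Na2S2O3] = 0.005963 / 0.01097 L = 0.544 M.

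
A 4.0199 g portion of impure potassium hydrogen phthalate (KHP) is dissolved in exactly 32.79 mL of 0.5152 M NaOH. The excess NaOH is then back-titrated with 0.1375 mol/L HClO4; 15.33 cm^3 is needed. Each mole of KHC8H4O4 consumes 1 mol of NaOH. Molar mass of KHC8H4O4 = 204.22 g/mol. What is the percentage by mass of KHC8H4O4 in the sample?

Total n(NaOH) added = 0.5152 x 0.03279 = 0.01689 mol.
n(HClO4) used = 0.1375 x 0.01533 = 0.002108 mol, which equals the excess n(NaOH).
So n(NaOH) consumed by the sample = 0.01689 - 0.002108 = 0.01479 mol.
n(KHC8H4O4) = 0.01479 / 1 = 0.01479 mol.
mass KHC8H4O4 = 0.01479 x 204.22 = 3.020 g, so %KHC8H4O4 = 3.020/4.0199 x 100 = 75.1%.

75.1%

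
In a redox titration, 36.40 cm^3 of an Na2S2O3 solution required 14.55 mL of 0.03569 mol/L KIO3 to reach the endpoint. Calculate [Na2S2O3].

n(KIO3) = 0.03569 x 0.01455 = 0.0005193 mol.
From the balanced equation, 1 mol KIO3 reacts with 6 mol Na2S2O3, so n(Na2S2O3) = 0.0005193 x 6/1 = 0.003116 mol.
[Na2S2O3] = 0.003116 / 0.03640 L = 0.0856 M.

0.0856 M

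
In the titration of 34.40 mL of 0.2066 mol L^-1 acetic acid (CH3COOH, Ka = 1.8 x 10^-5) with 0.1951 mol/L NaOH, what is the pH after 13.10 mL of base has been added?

Initial n(CH3COOH) = 0.2066 x 0.03440 = 0.007107 mol.
n(NaOH) added = 0.1951 x 0.01310 = 0.002556 mol, converting that many moles of CH3COOH to CH3COO-.
Remaining n(CH3COOH) = 0.004551 mol; n(CH3COO-) = 0.002556 mol.
By Henderson-Hasselbalch, pH = pKa + log([A^-]/[HA]) = 4.74 + log(0.002556/0.004551) = 4.74 + (-0.25) = 4.49.

4.49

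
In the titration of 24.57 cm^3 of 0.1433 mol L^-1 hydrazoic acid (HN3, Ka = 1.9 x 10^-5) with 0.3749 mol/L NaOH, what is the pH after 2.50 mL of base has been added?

Initial n(HN3) = 0.1433 x 0.02457 = 0.003521 mol.
n(NaOH) added = 0.3749 x 0.002500 = 0.0009373 mol, converting that many moles of HN3 to N3-.
Remaining n(HN3) = 0.002584 mol; n(N3-) = 0.0009373 mol.
By Henderson-Hasselbalch, pH = pKa + log([A^-]/[HA]) = 4.72 + log(0.0009373/0.002584) = 4.72 + (-0.44) = 4.28.

4.28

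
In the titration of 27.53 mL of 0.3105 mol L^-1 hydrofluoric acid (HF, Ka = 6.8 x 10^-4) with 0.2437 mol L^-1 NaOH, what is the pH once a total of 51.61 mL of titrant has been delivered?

12.71

n(acid) = 0.3105 x 0.02753 = 0.008548 mol; n(NaOH) added = 0.2437 x 0.05161 = 0.01258 mol.
Base is in excess by 0.01258 - 0.008548 = 0.004029 mol in a total volume of 0.07914 L.
[OH^-] = 0.004029/0.07914 = 0.05091 M, so pOH = 1.29 and pH = 14.00 - 1.29 = 12.71.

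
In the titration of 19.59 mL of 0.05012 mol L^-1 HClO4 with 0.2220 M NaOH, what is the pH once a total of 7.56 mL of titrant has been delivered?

12.41

n(acid) = 0.05012 x 0.01959 = 0.0009819 mol; n(NaOH) added = 0.2220 x 0.007560 = 0.001678 mol.
Base is in excess by 0.001678 - 0.0009819 = 0.0006965 mol in a total volume of 0.02715 L.
[OH^-] = 0.0006965/0.02715 = 0.02565 M, so pOH = 1.59 and pH = 14.00 - 1.59 = 12.41.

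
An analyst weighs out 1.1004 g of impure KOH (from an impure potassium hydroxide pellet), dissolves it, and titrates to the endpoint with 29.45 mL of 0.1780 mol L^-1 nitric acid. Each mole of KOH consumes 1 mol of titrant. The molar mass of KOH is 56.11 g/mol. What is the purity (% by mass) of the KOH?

26.7%

n(HNO3) = 0.1780 x 0.02945 = 0.005242 mol.
n(KOH) = 0.005242 / 1 = 0.005242 mol.
mass of KOH = 0.005242 x 56.11 = 0.2941 g.
% purity = 0.2941 / 1.1004 x 100 = 26.7%.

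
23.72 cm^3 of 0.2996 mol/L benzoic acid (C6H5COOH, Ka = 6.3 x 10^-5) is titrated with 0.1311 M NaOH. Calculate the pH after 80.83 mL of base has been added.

n(acid) = 0.2996 x 0.02372 = 0.007107 mol; n(NaOH) added = 0.1311 x 0.08083 = 0.01060 mol.
Base is in excess by 0.01060 - 0.007107 = 0.003490 mol in a total volume of 0.1046 L.
[OH^-] = 0.003490/0.1046 = 0.03338 M, so pOH = 1.48 and pH = 14.00 - 1.48 = 12.52.

12.52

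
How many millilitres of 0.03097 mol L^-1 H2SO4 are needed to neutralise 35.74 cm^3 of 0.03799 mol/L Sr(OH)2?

43.8 mL

n(Sr(OH)2) = 0.03799 mol/L x 0.03574 L = 0.001358 mol.
At equivalence n(H2SO4) = n(Sr(OH)2) = 0.001358 mol.
V(H2SO4) = 0.001358 / 0.03097 = 0.04384 L = 43.8 mL.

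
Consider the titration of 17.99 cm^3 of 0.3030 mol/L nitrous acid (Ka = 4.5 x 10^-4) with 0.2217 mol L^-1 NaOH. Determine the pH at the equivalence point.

n(HNO2) = 0.3030 x 0.01799 = 0.005451 mol; V(NaOH) at equivalence = 0.005451/0.2217 = 0.02459 L.
At equivalence all the acid is converted to NO2-; total volume = 0.01799 + 0.02459 = 0.04258 L, so [NO2-] = 0.005451/0.04258 = 0.1280 M.
Kb = Kw/Ka = 1.0e-14 / 4.5 x 10^-4 = 2.22e-11.
[OH^-] = sqrt(Kb x [NO2-]) = sqrt(2.22e-11 x 0.1280) = 1.69e-6 M.
pOH = 5.77, so pH = 14.00 - 5.77 = 8.23.

8.23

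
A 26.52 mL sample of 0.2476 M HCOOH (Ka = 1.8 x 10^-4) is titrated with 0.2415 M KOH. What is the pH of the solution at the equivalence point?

n(HCOOH) = 0.2476 x 0.02652 = 0.006566 mol; V(KOH) at equivalence = 0.006566/0.2415 = 0.02719 L.
At equivalence all the acid is converted to HCOO-; total volume = 0.02652 + 0.02719 = 0.05371 L, so [HCOO-] = 0.006566/0.05371 = 0.1223 M.
Kb = Kw/Ka = 1.0e-14 / 1.8 x 10^-4 = 5.56e-11.
[OH^-] = sqrt(Kb x [HCOO-]) = sqrt(5.56e-11 x 0.1223) = 2.61e-6 M.
pOH = 5.58, so pH = 14.00 - 5.58 = 8.42.

8.42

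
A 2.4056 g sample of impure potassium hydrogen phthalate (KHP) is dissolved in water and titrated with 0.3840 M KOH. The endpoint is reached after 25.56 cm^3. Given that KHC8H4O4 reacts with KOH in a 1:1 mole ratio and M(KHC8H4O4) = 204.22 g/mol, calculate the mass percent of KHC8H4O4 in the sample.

n(KOH) = 0.3840 x 0.02556 = 0.009815 mol.
n(KHC8H4O4) = 0.009815 / 1 = 0.009815 mol.
mass of KHC8H4O4 = 0.009815 x 204.22 = 2.004 g.
% purity = 2.004 / 2.4056 x 100 = 83.3%.

83.3%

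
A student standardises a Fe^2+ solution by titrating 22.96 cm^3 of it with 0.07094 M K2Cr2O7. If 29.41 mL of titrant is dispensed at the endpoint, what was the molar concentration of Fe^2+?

n(K2Cr2O7) = 0.07094 x 0.02941 = 0.002086 mol.
From the balanced equation, 1 mol K2Cr2O7 reacts with 6 mol Fe^2+, so n(Fe^2+) = 0.002086 x 6/1 = 0.01252 mol.
[Fe^2+] = 0.01252 / 0.02296 L = 0.545 M.

0.545 M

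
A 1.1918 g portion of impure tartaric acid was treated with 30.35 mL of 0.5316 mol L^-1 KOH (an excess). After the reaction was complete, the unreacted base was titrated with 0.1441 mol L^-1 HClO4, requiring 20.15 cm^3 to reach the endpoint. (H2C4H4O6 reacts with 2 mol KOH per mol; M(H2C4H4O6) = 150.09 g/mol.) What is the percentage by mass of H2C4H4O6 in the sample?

Total n(KOH) added = 0.5316 x 0.03035 = 0.01613 mol.
n(HClO4) used = 0.1441 x 0.02015 = 0.002904 mol, which equals the excess n(KOH).
So n(KOH) consumed by the sample = 0.01613 - 0.002904 = 0.01323 mol.
n(H2C4H4O6) = 0.01323 / 2 = 0.006615 mol.
mass H2C4H4O6 = 0.006615 x 150.09 = 0.9929 g, so %H2C4H4O6 = 0.9929/1.1918 x 100 = 83.3%.

83.3%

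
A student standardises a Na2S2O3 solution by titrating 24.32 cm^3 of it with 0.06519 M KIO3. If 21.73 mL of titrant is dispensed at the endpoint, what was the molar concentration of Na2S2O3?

n(KIO3) = 0.06519 x 0.02173 = 0.001417 mol.
From the balanced equation, 1 mol KIO3 reacts with 6 mol Na2S2O3, so n(Na2S2O3) = 0.001417 x 6/1 = 0.008499 mol.
[Na2S2O3] = 0.008499 / 0.02432 L = 0.349 M.

0.349 M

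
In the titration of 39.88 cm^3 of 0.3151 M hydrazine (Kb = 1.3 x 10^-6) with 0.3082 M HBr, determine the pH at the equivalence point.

n(N2H4) = 0.3151 x 0.03988 = 0.01257 mol; V(HBr) at equivalence = 0.01257/0.3082 = 0.04077 L.
At equivalence the base is fully converted to N2H5+; total volume = 0.08065 L, so [N2H5+] = 0.01257/0.08065 = 0.1558 M.
Ka(N2H5+) = Kw/Kb = 1.0e-14 / 1.3 x 10^-6 = 7.69e-9.
[H^+] = sqrt(Ka x [N2H5+]) = sqrt(7.69e-9 x 0.1558) = 3.46e-5 M.
pH = -log(3.46e-5) = 4.46.

4.46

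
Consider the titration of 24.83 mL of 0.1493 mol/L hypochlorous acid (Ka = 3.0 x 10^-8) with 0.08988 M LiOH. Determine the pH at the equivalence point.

n(HClO) = 0.1493 x 0.02483 = 0.003707 mol; V(LiOH) at equivalence = 0.003707/0.08988 = 0.04125 L.
At equivalence all the acid is converted to ClO-; total volume = 0.02483 + 0.04125 = 0.06608 L, so [ClO-] = 0.003707/0.06608 = 0.05610 M.
Kb = Kw/Ka = 1.0e-14 / 3.0 x 10^-8 = 3.33e-7.
[OH^-] = sqrt(Kb x [ClO-]) = sqrt(3.33e-7 x 0.05610) = 0.000137 M.
pOH = 3.86, so pH = 14.00 - 3.86 = 10.14.

10.14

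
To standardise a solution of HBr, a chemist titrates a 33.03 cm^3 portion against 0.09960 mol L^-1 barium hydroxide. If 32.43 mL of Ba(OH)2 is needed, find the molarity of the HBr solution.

0.196 M

n(Ba(OH)2) delivered = 0.09960 x 0.03243 = 0.003230 mol.
The reaction is 2 HBr + 1 Ba(OH)2, so n(HBr) = 0.003230 x 2/1 = 0.006460 mol.
[HBr] = 0.006460 mol / 0.03303 L = 0.196 M.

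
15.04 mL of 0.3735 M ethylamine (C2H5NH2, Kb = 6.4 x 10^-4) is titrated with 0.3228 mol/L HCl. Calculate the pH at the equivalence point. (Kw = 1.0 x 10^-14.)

n(C2H5NH2) = 0.3735 x 0.01504 = 0.005617 mol; V(HCl) at equivalence = 0.005617/0.3228 = 0.01740 L.
At equivalence the base is fully converted to C2H5NH3+; total volume = 0.03244 L, so [C2H5NH3+] = 0.005617/0.03244 = 0.1732 M.
Ka(C2H5NH3+) = Kw/Kb = 1.0e-14 / 6.4 x 10^-4 = 1.56e-11.
[H^+] = sqrt(Ka x [C2H5NH3+]) = sqrt(1.56e-11 x 0.1732) = 1.64e-6 M.
pH = -log(1.64e-6) = 5.78.

5.78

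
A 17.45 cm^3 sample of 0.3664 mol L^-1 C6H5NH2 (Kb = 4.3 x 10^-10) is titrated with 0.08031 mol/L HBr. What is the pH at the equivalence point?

2.91

n(C6H5NH2) = 0.3664 x 0.01745 = 0.006394 mol; V(HBr) at equivalence = 0.006394/0.08031 = 0.07961 L.
At equivalence the base is fully converted to C6H5NH3+; total volume = 0.09706 L, so [C6H5NH3+] = 0.006394/0.09706 = 0.06587 M.
Ka(C6H5NH3+) = Kw/Kb = 1.0e-14 / 4.3 x 10^-10 = 2.33e-5.
[H^+] = sqrt(Ka x [C6H5NH3+]) = sqrt(2.33e-5 x 0.06587) = 0.00124 M.
pH = -log(0.00124) = 2.91.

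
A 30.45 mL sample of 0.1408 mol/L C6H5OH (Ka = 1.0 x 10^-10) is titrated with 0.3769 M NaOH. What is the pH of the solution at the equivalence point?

n(C6H5OH) = 0.1408 x 0.03045 = 0.004287 mol; V(NaOH) at equivalence = 0.004287/0.3769 = 0.01138 L.
At equivalence all the acid is converted to C6H5O-; total volume = 0.03045 + 0.01138 = 0.04183 L, so [C6H5O-] = 0.004287/0.04183 = 0.1025 M.
Kb = Kw/Ka = 1.0e-14 / 1.0 x 10^-10 = 0.000100.
[OH^-] = sqrt(Kb x [C6H5O-]) = sqrt(0.000100 x 0.1025) = 0.00320 M.
pOH = 2.49, so pH = 14.00 - 2.49 = 11.51.

11.51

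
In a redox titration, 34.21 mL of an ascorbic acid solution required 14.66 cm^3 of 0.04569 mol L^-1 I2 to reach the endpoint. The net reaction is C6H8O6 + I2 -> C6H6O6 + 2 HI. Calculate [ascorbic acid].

0.0196 M

n(I2) = 0.04569 x 0.01466 = 0.0006698 mol.
From the balanced equation, 1 mol I2 reacts with 1 mol ascorbic acid, so n(ascorbic acid) = 0.0006698 x 1/1 = 0.0006698 mol.
[ascorbic acid] = 0.0006698 / 0.03421 L = 0.0196 M.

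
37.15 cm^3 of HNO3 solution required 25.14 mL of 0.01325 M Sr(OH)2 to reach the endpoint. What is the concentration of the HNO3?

n(Sr(OH)2) delivered = 0.01325 x 0.02514 = 0.0003331 mol.
The reaction is 2 HNO3 + 1 Sr(OH)2, so n(HNO3) = 0.0003331 x 2/1 = 0.0006662 mol.
[HNO3] = 0.0006662 mol / 0.03715 L = 0.0179 M.

0.0179 M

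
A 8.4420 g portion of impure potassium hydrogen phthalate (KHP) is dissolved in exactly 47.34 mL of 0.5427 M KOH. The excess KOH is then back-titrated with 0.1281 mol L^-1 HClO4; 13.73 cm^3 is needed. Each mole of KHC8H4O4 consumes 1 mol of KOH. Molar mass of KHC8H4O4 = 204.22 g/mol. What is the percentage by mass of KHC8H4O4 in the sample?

Total n(KOH) added = 0.5427 x 0.04734 = 0.02569 mol.
n(HClO4) used = 0.1281 x 0.01373 = 0.001759 mol, which equals the excess n(KOH).
So n(KOH) consumed by the sample = 0.02569 - 0.001759 = 0.02393 mol.
n(KHC8H4O4) = 0.02393 / 1 = 0.02393 mol.
mass KHC8H4O4 = 0.02393 x 204.22 = 4.888 g, so %KHC8H4O4 = 4.888/8.4420 x 100 = 57.9%.

57.9%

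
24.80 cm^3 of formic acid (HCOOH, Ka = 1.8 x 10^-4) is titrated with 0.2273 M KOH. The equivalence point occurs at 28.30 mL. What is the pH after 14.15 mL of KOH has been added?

3.74

14.15 mL is exactly half the equivalence volume (28.30/2), i.e. the half-equivalence point.
There, n(HA) = n(A^-), so pH = pKa = -log(1.8 x 10^-4) = 3.74.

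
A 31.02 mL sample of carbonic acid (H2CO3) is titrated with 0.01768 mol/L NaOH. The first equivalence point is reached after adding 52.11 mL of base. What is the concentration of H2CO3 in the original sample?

0.0297 M

n(NaOH) = 0.01768 x 0.05211 = 0.0009213 mol.
At the first equivalence point, 1 mol OH^- react per mol H2CO3, so n(H2CO3) = 0.0009213 / 1 = 0.0009213 mol.
[H2CO3] = 0.0009213 / 0.03102 L = 0.0297 M.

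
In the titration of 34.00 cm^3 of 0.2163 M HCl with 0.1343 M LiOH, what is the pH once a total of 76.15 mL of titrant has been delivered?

12.42

n(acid) = 0.2163 x 0.03400 = 0.007354 mol; n(LiOH) added = 0.1343 x 0.07615 = 0.01023 mol.
Base is in excess by 0.01023 - 0.007354 = 0.002873 mol in a total volume of 0.1102 L.
[OH^-] = 0.002873/0.1102 = 0.02608 M, so pOH = 1.58 and pH = 14.00 - 1.58 = 12.42.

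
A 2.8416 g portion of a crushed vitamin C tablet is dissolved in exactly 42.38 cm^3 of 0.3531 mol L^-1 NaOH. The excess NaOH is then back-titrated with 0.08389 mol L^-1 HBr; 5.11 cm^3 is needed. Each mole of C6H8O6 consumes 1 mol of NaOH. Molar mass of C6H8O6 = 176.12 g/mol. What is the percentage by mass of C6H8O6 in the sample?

90.1%

Total n(NaOH) added = 0.3531 x 0.04238 = 0.01496 mol.
n(HBr) used = 0.08389 x 0.005110 = 0.0004287 mol, which equals the excess n(NaOH).
So n(NaOH) consumed by the sample = 0.01496 - 0.0004287 = 0.01454 mol.
n(C6H8O6) = 0.01454 / 1 = 0.01454 mol.
mass C6H8O6 = 0.01454 x 176.12 = 2.560 g, so %C6H8O6 = 2.560/2.8416 x 100 = 90.1%.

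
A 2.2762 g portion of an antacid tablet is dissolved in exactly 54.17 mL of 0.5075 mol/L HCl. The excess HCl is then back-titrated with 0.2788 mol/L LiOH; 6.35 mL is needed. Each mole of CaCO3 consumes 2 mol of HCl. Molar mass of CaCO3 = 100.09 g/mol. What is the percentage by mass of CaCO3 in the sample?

Total n(HCl) added = 0.5075 x 0.05417 = 0.02749 mol.
n(LiOH) used = 0.2788 x 0.006350 = 0.001770 mol, which equals the excess n(HCl).
So n(HCl) consumed by the sample = 0.02749 - 0.001770 = 0.02572 mol.
n(CaCO3) = 0.02572 / 2 = 0.01286 mol.
mass CaCO3 = 0.01286 x 100.09 = 1.287 g, so %CaCO3 = 1.287/2.2762 x 100 = 56.6%.

56.6%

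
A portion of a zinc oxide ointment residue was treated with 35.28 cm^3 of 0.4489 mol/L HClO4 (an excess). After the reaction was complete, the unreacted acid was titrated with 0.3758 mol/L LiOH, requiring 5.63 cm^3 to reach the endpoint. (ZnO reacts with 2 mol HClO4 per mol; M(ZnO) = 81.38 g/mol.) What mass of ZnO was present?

Total n(HClO4) added = 0.4489 x 0.03528 = 0.01584 mol.
n(LiOH) used = 0.3758 x 0.005630 = 0.002116 mol, which equals the excess n(HClO4).
So n(HClO4) consumed by the sample = 0.01584 - 0.002116 = 0.01372 mol.
n(ZnO) = 0.01372 / 2 = 0.006861 mol.
mass = 0.006861 mol x 81.38 g/mol = 0.558 g.

0.558 g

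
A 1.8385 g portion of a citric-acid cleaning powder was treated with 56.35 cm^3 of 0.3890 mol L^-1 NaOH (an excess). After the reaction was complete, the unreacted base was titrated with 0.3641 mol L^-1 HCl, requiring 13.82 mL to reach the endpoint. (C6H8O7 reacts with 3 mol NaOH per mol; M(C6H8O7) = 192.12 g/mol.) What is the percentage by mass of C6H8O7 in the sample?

Total n(NaOH) added = 0.3890 x 0.05635 = 0.02192 mol.
n(HCl) used = 0.3641 x 0.01382 = 0.005032 mol, which equals the excess n(NaOH).
So n(NaOH) consumed by the sample = 0.02192 - 0.005032 = 0.01689 mol.
n(C6H8O7) = 0.01689 / 3 = 0.005629 mol.
mass C6H8O7 = 0.005629 x 192.12 = 1.082 g, so %C6H8O7 = 1.082/1.8385 x 100 = 58.8%.

58.8%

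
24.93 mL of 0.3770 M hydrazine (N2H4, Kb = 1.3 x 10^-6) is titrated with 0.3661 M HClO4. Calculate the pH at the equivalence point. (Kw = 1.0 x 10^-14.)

4.42

n(N2H4) = 0.3770 x 0.02493 = 0.009399 mol; V(HClO4) at equivalence = 0.009399/0.3661 = 0.02567 L.
At equivalence the base is fully converted to N2H5+; total volume = 0.05060 L, so [N2H5+] = 0.009399/0.05060 = 0.1857 M.
Ka(N2H5+) = Kw/Kb = 1.0e-14 / 1.3 x 10^-6 = 7.69e-9.
[H^+] = sqrt(Ka x [N2H5+]) = sqrt(7.69e-9 x 0.1857) = 3.78e-5 M.
pH = -log(3.78e-5) = 4.42.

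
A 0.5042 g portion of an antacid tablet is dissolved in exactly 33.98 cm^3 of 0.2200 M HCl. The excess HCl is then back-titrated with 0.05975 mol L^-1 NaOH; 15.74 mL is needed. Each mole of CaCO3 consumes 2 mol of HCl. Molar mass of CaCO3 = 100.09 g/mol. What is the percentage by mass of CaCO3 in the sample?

Total n(HCl) added = 0.2200 x 0.03398 = 0.007476 mol.
n(NaOH) used = 0.05975 x 0.01574 = 0.0009405 mol, which equals the excess n(HCl).
So n(HCl) consumed by the sample = 0.007476 - 0.0009405 = 0.006535 mol.
n(CaCO3) = 0.006535 / 2 = 0.003268 mol.
mass CaCO3 = 0.003268 x 100.09 = 0.3271 g, so %CaCO3 = 0.3271/0.5042 x 100 = 64.9%.

64.9%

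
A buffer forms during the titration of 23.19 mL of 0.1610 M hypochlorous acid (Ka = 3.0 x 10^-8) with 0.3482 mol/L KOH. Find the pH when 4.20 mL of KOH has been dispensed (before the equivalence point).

Initial n(HClO) = 0.1610 x 0.02319 = 0.003734 mol.
n(KOH) added = 0.3482 x 0.004200 = 0.001462 mol, converting that many moles of HClO to ClO-.
Remaining n(HClO) = 0.002271 mol; n(ClO-) = 0.001462 mol.
By Henderson-Hasselbalch, pH = pKa + log([A^-]/[HA]) = 7.52 + log(0.001462/0.002271) = 7.52 + (-0.19) = 7.33.

7.33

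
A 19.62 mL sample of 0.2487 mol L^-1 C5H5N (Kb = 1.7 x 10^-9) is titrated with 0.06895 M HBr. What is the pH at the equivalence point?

n(C5H5N) = 0.2487 x 0.01962 = 0.004879 mol; V(HBr) at equivalence = 0.004879/0.06895 = 0.07077 L.
At equivalence the base is fully converted to C5H5NH+; total volume = 0.09039 L, so [C5H5NH+] = 0.004879/0.09039 = 0.05398 M.
Ka(C5H5NH+) = Kw/Kb = 1.0e-14 / 1.7 x 10^-9 = 5.88e-6.
[H^+] = sqrt(Ka x [C5H5NH+]) = sqrt(5.88e-6 x 0.05398) = 0.000564 M.
pH = -log(0.000564) = 3.25.

3.25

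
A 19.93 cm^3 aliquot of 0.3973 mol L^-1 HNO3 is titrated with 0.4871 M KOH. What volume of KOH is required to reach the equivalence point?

n(HNO3) = 0.3973 mol/L x 0.01993 L = 0.007918 mol.
At equivalence n(KOH) = n(HNO3) = 0.007918 mol.
V(KOH) = 0.007918 / 0.4871 = 0.01626 L = 16.3 mL.

16.3 mL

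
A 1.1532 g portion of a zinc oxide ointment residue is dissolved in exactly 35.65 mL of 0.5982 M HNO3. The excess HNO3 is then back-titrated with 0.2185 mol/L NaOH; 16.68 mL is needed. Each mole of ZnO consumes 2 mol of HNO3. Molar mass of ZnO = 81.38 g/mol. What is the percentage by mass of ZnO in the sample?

Total n(HNO3) added = 0.5982 x 0.03565 = 0.02133 mol.
n(NaOH) used = 0.2185 x 0.01668 = 0.003645 mol, which equals the excess n(HNO3).
So n(HNO3) consumed by the sample = 0.02133 - 0.003645 = 0.01768 mol.
n(ZnO) = 0.01768 / 2 = 0.008841 mol.
mass ZnO = 0.008841 x 81.38 = 0.7195 g, so %ZnO = 0.7195/1.1532 x 100 = 62.4%.

62.4%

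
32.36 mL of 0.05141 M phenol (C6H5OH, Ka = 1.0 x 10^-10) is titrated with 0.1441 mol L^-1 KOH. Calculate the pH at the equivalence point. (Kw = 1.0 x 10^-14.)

n(C6H5OH) = 0.05141 x 0.03236 = 0.001664 mol; V(KOH) at equivalence = 0.001664/0.1441 = 0.01154 L.
At equivalence all the acid is converted to C6H5O-; total volume = 0.03236 + 0.01154 = 0.04390 L, so [C6H5O-] = 0.001664/0.04390 = 0.03789 M.
Kb = Kw/Ka = 1.0e-14 / 1.0 x 10^-10 = 0.000100.
[OH^-] = sqrt(Kb x [C6H5O-]) = sqrt(0.000100 x 0.03789) = 0.00195 M.
pOH = 2.71, so pH = 14.00 - 2.71 = 11.29.

11.29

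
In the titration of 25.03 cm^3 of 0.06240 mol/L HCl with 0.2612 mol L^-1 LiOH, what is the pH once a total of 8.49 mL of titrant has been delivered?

12.29

n(acid) = 0.06240 x 0.02503 = 0.001562 mol; n(LiOH) added = 0.2612 x 0.008490 = 0.002218 mol.
Base is in excess by 0.002218 - 0.001562 = 0.0006557 mol in a total volume of 0.03352 L.
[OH^-] = 0.0006557/0.03352 = 0.01956 M, so pOH = 1.71 and pH = 14.00 - 1.71 = 12.29.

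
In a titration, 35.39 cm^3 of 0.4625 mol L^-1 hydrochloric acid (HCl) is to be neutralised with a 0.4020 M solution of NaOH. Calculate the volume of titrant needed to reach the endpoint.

40.7 mL

n(HCl) = 0.4625 mol/L x 0.03539 L = 0.01637 mol.
At equivalence n(NaOH) = n(HCl) = 0.01637 mol.
V(NaOH) = 0.01637 / 0.4020 = 0.04072 L = 40.7 mL.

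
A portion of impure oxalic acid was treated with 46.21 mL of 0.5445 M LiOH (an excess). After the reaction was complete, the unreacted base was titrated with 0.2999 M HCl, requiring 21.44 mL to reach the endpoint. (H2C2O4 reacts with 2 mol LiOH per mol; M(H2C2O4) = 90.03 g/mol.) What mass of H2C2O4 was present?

Total n(LiOH) added = 0.5445 x 0.04621 = 0.02516 mol.
n(HCl) used = 0.2999 x 0.02144 = 0.006430 mol, which equals the excess n(LiOH).
So n(LiOH) consumed by the sample = 0.02516 - 0.006430 = 0.01873 mol.
n(H2C2O4) = 0.01873 / 2 = 0.009366 mol.
mass = 0.009366 mol x 90.03 g/mol = 0.843 g.

0.843 g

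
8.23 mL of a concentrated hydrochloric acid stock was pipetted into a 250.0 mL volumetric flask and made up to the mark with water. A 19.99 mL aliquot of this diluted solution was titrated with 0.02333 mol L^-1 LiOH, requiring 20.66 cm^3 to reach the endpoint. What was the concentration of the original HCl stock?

n(LiOH) = 0.02333 x 0.02066 = 0.0004820 mol.
n(HCl) in the aliquot = 0.0004820 mol.
[diluted HCl] = 0.0004820 / 0.01999 = 0.02411 M.
Dilution factor = 250.0/8.230 = 30.38, so [stock] = 0.02411 x 30.38 = 0.732 M.

0.732 M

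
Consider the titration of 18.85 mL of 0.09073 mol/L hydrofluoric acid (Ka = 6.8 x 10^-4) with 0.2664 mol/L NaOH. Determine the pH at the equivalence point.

n(HF) = 0.09073 x 0.01885 = 0.001710 mol; V(NaOH) at equivalence = 0.001710/0.2664 = 0.006420 L.
At equivalence all the acid is converted to F-; total volume = 0.01885 + 0.006420 = 0.02527 L, so [F-] = 0.001710/0.02527 = 0.06768 M.
Kb = Kw/Ka = 1.0e-14 / 6.8 x 10^-4 = 1.47e-11.
[OH^-] = sqrt(Kb x [F-]) = sqrt(1.47e-11 x 0.06768) = 9.98e-7 M.
pOH = 6.00, so pH = 14.00 - 6.00 = 8.00.

8.00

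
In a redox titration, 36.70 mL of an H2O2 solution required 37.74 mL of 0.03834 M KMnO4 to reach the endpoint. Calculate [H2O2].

0.0986 M

n(KMnO4) = 0.03834 x 0.03774 = 0.001447 mol.
From the balanced equation, 2 mol KMnO4 reacts with 5 mol H2O2, so n(H2O2) = 0.001447 x 5/2 = 0.003617 mol.
[H2O2] = 0.003617 / 0.03670 L = 0.0986 M.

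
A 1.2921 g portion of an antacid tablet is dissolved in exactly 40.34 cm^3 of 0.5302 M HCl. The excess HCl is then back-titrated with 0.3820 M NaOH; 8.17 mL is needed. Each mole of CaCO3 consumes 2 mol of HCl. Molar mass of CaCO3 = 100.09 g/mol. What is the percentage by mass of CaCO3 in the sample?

70.8%

Total n(HCl) added = 0.5302 x 0.04034 = 0.02139 mol.
n(NaOH) used = 0.3820 x 0.008170 = 0.003121 mol, which equals the excess n(HCl).
So n(HCl) consumed by the sample = 0.02139 - 0.003121 = 0.01827 mol.
n(CaCO3) = 0.01827 / 2 = 0.009134 mol.
mass CaCO3 = 0.009134 x 100.09 = 0.9142 g, so %CaCO3 = 0.9142/1.2921 x 100 = 70.8%.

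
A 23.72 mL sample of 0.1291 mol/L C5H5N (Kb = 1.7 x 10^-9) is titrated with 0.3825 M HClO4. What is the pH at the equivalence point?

n(C5H5N) = 0.1291 x 0.02372 = 0.003062 mol; V(HClO4) at equivalence = 0.003062/0.3825 = 0.008006 L.
At equivalence the base is fully converted to C5H5NH+; total volume = 0.03173 L, so [C5H5NH+] = 0.003062/0.03173 = 0.09652 M.
Ka(C5H5NH+) = Kw/Kb = 1.0e-14 / 1.7 x 10^-9 = 5.88e-6.
[H^+] = sqrt(Ka x [C5H5NH+]) = sqrt(5.88e-6 x 0.09652) = 0.000754 M.
pH = -log(0.000754) = 3.12.

3.12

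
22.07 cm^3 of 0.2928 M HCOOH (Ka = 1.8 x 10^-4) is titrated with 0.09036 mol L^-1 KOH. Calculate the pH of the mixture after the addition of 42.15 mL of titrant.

Initial n(HCOOH) = 0.2928 x 0.02207 = 0.006462 mol.
n(KOH) added = 0.09036 x 0.04215 = 0.003809 mol, converting that many moles of HCOOH to HCOO-.
Remaining n(HCOOH) = 0.002653 mol; n(HCOO-) = 0.003809 mol.
By Henderson-Hasselbalch, pH = pKa + log([A^-]/[HA]) = 3.74 + log(0.003809/0.002653) = 3.74 + (+0.16) = 3.90.

3.90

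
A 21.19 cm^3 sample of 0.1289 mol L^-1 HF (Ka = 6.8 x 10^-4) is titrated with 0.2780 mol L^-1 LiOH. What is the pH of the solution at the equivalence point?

n(HF) = 0.1289 x 0.02119 = 0.002731 mol; V(LiOH) at equivalence = 0.002731/0.2780 = 0.009825 L.
At equivalence all the acid is converted to F-; total volume = 0.02119 + 0.009825 = 0.03102 L, so [F-] = 0.002731/0.03102 = 0.08807 M.
Kb = Kw/Ka = 1.0e-14 / 6.8 x 10^-4 = 1.47e-11.
[OH^-] = sqrt(Kb x [F-]) = sqrt(1.47e-11 x 0.08807) = 1.14e-6 M.
pOH = 5.94, so pH = 14.00 - 5.94 = 8.06.

8.06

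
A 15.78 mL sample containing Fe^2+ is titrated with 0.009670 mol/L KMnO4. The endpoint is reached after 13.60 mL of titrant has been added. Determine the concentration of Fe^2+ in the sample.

0.0417 M

n(KMnO4) = 0.009670 x 0.01360 = 0.0001315 mol.
From the balanced equation, 1 mol KMnO4 reacts with 5 mol Fe^2+, so n(Fe^2+) = 0.0001315 x 5/1 = 0.0006576 mol.
[Fe^2+] = 0.0006576 / 0.01578 L = 0.0417 M.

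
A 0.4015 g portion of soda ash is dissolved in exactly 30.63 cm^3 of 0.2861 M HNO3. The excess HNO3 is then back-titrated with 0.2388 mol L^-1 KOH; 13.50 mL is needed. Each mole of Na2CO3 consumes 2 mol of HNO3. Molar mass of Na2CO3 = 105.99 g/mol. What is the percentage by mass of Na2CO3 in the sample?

Total n(HNO3) added = 0.2861 x 0.03063 = 0.008763 mol.
n(KOH) used = 0.2388 x 0.01350 = 0.003224 mol, which equals the excess n(HNO3).
So n(HNO3) consumed by the sample = 0.008763 - 0.003224 = 0.005539 mol.
n(Na2CO3) = 0.005539 / 2 = 0.002770 mol.
mass Na2CO3 = 0.002770 x 105.99 = 0.2936 g, so %Na2CO3 = 0.2936/0.4015 x 100 = 73.1%.

73.1%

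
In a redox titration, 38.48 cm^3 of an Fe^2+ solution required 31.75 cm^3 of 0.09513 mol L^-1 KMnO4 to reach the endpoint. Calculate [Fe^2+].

0.392 M

n(KMnO4) = 0.09513 x 0.03175 = 0.003020 mol.
From the balanced equation, 1 mol KMnO4 reacts with 5 mol Fe^2+, so n(Fe^2+) = 0.003020 x 5/1 = 0.01510 mol.
[Fe^2+] = 0.01510 / 0.03848 L = 0.392 M.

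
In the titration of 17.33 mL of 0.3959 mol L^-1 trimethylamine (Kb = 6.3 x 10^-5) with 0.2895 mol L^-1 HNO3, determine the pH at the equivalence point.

5.29

n((CH3)3N) = 0.3959 x 0.01733 = 0.006861 mol; V(HNO3) at equivalence = 0.006861/0.2895 = 0.02370 L.
At equivalence the base is fully converted to (CH3)3NH+; total volume = 0.04103 L, so [(CH3)3NH+] = 0.006861/0.04103 = 0.1672 M.
Ka((CH3)3NH+) = Kw/Kb = 1.0e-14 / 6.3 x 10^-5 = 1.59e-10.
[H^+] = sqrt(Ka x [(CH3)3NH+]) = sqrt(1.59e-10 x 0.1672) = 5.15e-6 M.
pH = -log(5.15e-6) = 5.29.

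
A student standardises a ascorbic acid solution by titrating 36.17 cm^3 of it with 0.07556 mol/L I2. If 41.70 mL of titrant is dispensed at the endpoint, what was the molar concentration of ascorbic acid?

n(I2) = 0.07556 x 0.04170 = 0.003151 mol.
From the balanced equation, 1 mol I2 reacts with 1 mol ascorbic acid, so n(ascorbic acid) = 0.003151 x 1/1 = 0.003151 mol.
[ascorbic acid] = 0.003151 / 0.03617 L = 0.0871 M.

0.0871 M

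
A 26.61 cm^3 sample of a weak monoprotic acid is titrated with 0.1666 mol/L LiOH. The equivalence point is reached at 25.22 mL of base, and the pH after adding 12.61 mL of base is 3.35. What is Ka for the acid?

12.61 mL is half of the equivalence volume, so this is the half-equivalence point where [HA] = [A^-].
At half-equivalence pH = pKa, so pKa = 3.35.
Ka = 10^(-3.35) = 4.5 x 10^-4.

4.5 x 10^-4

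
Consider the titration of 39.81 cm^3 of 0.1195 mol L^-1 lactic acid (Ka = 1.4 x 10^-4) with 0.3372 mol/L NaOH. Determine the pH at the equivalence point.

n(HC3H5O3) = 0.1195 x 0.03981 = 0.004757 mol; V(NaOH) at equivalence = 0.004757/0.3372 = 0.01411 L.
At equivalence all the acid is converted to C3H5O3-; total volume = 0.03981 + 0.01411 = 0.05392 L, so [C3H5O3-] = 0.004757/0.05392 = 0.08823 M.
Kb = Kw/Ka = 1.0e-14 / 1.4 x 10^-4 = 7.14e-11.
[OH^-] = sqrt(Kb x [C3H5O3-]) = sqrt(7.14e-11 x 0.08823) = 2.51e-6 M.
pOH = 5.60, so pH = 14.00 - 5.60 = 8.40.

8.40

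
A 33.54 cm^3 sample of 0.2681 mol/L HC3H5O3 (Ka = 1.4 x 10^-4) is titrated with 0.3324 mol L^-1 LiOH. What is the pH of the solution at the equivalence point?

8.51

n(HC3H5O3) = 0.2681 x 0.03354 = 0.008992 mol; V(LiOH) at equivalence = 0.008992/0.3324 = 0.02705 L.
At equivalence all the acid is converted to C3H5O3-; total volume = 0.03354 + 0.02705 = 0.06059 L, so [C3H5O3-] = 0.008992/0.06059 = 0.1484 M.
Kb = Kw/Ka = 1.0e-14 / 1.4 x 10^-4 = 7.14e-11.
[OH^-] = sqrt(Kb x [C3H5O3-]) = sqrt(7.14e-11 x 0.1484) = 3.26e-6 M.
pOH = 5.49, so pH = 14.00 - 5.49 = 8.51.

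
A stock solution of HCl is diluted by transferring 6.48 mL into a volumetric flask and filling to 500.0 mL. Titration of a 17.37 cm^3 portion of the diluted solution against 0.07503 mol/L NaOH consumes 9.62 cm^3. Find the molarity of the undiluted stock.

n(NaOH) = 0.07503 x 0.009620 = 0.0007218 mol.
n(HCl) in the aliquot = 0.0007218 mol.
[diluted HCl] = 0.0007218 / 0.01737 = 0.04155 M.
Dilution factor = 500.0/6.480 = 77.16, so [stock] = 0.04155 x 77.16 = 3.21 M.

3.21 M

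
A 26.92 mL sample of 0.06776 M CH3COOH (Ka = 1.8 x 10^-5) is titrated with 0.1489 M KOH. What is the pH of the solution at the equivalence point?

n(CH3COOH) = 0.06776 x 0.02692 = 0.001824 mol; V(KOH) at equivalence = 0.001824/0.1489 = 0.01225 L.
At equivalence all the acid is converted to CH3COO-; total volume = 0.02692 + 0.01225 = 0.03917 L, so [CH3COO-] = 0.001824/0.03917 = 0.04657 M.
Kb = Kw/Ka = 1.0e-14 / 1.8 x 10^-5 = 5.56e-10.
[OH^-] = sqrt(Kb x [CH3COO-]) = sqrt(5.56e-10 x 0.04657) = 5.09e-6 M.
pOH = 5.29, so pH = 14.00 - 5.29 = 8.71.

8.71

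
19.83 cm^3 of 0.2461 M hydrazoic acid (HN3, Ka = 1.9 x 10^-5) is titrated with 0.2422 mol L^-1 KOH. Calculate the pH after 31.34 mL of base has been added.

12.72

n(acid) = 0.2461 x 0.01983 = 0.004880 mol; n(KOH) added = 0.2422 x 0.03134 = 0.007591 mol.
Base is in excess by 0.007591 - 0.004880 = 0.002710 mol in a total volume of 0.05117 L.
[OH^-] = 0.002710/0.05117 = 0.05297 M, so pOH = 1.28 and pH = 14.00 - 1.28 = 12.72.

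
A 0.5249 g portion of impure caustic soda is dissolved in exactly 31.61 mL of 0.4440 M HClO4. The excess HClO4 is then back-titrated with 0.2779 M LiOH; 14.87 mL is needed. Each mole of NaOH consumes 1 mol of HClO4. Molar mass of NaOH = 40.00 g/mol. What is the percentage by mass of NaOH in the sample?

Total n(HClO4) added = 0.4440 x 0.03161 = 0.01403 mol.
n(LiOH) used = 0.2779 x 0.01487 = 0.004132 mol, which equals the excess n(HClO4).
So n(HClO4) consumed by the sample = 0.01403 - 0.004132 = 0.009902 mol.
n(NaOH) = 0.009902 / 1 = 0.009902 mol.
mass NaOH = 0.009902 x 40.00 = 0.3961 g, so %NaOH = 0.3961/0.5249 x 100 = 75.5%.

75.5%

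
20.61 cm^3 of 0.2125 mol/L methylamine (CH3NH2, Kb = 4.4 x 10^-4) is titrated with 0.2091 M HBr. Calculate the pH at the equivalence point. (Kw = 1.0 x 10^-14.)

5.81

n(CH3NH2) = 0.2125 x 0.02061 = 0.004380 mol; V(HBr) at equivalence = 0.004380/0.2091 = 0.02095 L.
At equivalence the base is fully converted to CH3NH3+; total volume = 0.04156 L, so [CH3NH3+] = 0.004380/0.04156 = 0.1054 M.
Ka(CH3NH3+) = Kw/Kb = 1.0e-14 / 4.4 x 10^-4 = 2.27e-11.
[H^+] = sqrt(Ka x [CH3NH3+]) = sqrt(2.27e-11 x 0.1054) = 1.55e-6 M.
pH = -log(1.55e-6) = 5.81.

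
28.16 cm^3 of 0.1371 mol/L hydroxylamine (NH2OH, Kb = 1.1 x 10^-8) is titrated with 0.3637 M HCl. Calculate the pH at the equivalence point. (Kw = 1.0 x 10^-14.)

3.52

n(NH2OH) = 0.1371 x 0.02816 = 0.003861 mol; V(HCl) at equivalence = 0.003861/0.3637 = 0.01062 L.
At equivalence the base is fully converted to NH3OH+; total volume = 0.03878 L, so [NH3OH+] = 0.003861/0.03878 = 0.09957 M.
Ka(NH3OH+) = Kw/Kb = 1.0e-14 / 1.1 x 10^-8 = 9.09e-7.
[H^+] = sqrt(Ka x [NH3OH+]) = sqrt(9.09e-7 x 0.09957) = 0.000301 M.
pH = -log(0.000301) = 3.52.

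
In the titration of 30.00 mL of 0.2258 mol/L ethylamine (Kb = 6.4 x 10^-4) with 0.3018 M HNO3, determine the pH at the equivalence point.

5.85

n(C2H5NH2) = 0.2258 x 0.03000 = 0.006774 mol; V(HNO3) at equivalence = 0.006774/0.3018 = 0.02245 L.
At equivalence the base is fully converted to C2H5NH3+; total volume = 0.05245 L, so [C2H5NH3+] = 0.006774/0.05245 = 0.1292 M.
Ka(C2H5NH3+) = Kw/Kb = 1.0e-14 / 6.4 x 10^-4 = 1.56e-11.
[H^+] = sqrt(Ka x [C2H5NH3+]) = sqrt(1.56e-11 x 0.1292) = 1.42e-6 M.
pH = -log(1.42e-6) = 5.85.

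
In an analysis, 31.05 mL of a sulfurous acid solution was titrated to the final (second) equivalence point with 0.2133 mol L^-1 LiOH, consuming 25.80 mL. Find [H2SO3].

n(LiOH) = 0.2133 x 0.02580 = 0.005503 mol.
At the final (second) equivalence point, 2 mol OH^- react per mol H2SO3, so n(H2SO3) = 0.005503 / 2 = 0.002752 mol.
[H2SO3] = 0.002752 / 0.03105 L = 0.0886 M.

0.0886 M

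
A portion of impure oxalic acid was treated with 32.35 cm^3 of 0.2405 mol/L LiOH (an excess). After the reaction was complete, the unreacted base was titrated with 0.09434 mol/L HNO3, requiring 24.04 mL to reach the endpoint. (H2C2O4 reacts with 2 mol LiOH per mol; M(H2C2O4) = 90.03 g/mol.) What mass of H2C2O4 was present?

Total n(LiOH) added = 0.2405 x 0.03235 = 0.007780 mol.
n(HNO3) used = 0.09434 x 0.02404 = 0.002268 mol, which equals the excess n(LiOH).
So n(LiOH) consumed by the sample = 0.007780 - 0.002268 = 0.005512 mol.
n(H2C2O4) = 0.005512 / 2 = 0.002756 mol.
mass = 0.002756 mol x 90.03 g/mol = 0.248 g.

0.248 g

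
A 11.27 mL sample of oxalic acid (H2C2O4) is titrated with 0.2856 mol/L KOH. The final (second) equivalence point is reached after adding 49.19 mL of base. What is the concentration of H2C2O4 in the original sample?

n(KOH) = 0.2856 x 0.04919 = 0.01405 mol.
At the final (second) equivalence point, 2 mol OH^- react per mol H2C2O4, so n(H2C2O4) = 0.01405 / 2 = 0.007024 mol.
[H2C2O4] = 0.007024 / 0.01127 L = 0.623 M.

0.623 M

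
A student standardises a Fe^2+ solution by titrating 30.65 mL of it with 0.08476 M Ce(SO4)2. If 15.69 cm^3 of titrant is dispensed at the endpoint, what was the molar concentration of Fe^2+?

n(Ce(SO4)2) = 0.08476 x 0.01569 = 0.001330 mol.
From the balanced equation, 1 mol Ce(SO4)2 reacts with 1 mol Fe^2+, so n(Fe^2+) = 0.001330 x 1/1 = 0.001330 mol.
[Fe^2+] = 0.001330 / 0.03065 L = 0.0434 M.

0.0434 M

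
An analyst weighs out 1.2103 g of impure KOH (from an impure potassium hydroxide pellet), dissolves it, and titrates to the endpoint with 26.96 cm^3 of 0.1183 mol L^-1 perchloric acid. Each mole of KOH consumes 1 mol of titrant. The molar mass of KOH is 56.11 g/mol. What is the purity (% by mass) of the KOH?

14.8%

n(HClO4) = 0.1183 x 0.02696 = 0.003189 mol.
n(KOH) = 0.003189 / 1 = 0.003189 mol.
mass of KOH = 0.003189 x 56.11 = 0.1790 g.
% purity = 0.1790 / 1.2103 x 100 = 14.8%.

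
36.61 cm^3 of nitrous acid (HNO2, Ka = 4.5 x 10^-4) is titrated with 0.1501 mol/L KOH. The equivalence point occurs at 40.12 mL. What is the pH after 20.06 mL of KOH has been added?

20.06 mL is exactly half the equivalence volume (40.12/2), i.e. the half-equivalence point.
There, n(HA) = n(A^-), so pH = pKa = -log(4.5 x 10^-4) = 3.35.

3.35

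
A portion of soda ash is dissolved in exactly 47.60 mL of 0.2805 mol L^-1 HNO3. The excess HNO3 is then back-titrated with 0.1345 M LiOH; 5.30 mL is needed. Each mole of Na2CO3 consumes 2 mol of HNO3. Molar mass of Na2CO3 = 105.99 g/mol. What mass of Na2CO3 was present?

0.670 g

Total n(HNO3) added = 0.2805 x 0.04760 = 0.01335 mol.
n(LiOH) used = 0.1345 x 0.005300 = 0.0007129 mol, which equals the excess n(HNO3).
So n(HNO3) consumed by the sample = 0.01335 - 0.0007129 = 0.01264 mol.
n(Na2CO3) = 0.01264 / 2 = 0.006319 mol.
mass = 0.006319 mol x 105.99 g/mol = 0.670 g.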